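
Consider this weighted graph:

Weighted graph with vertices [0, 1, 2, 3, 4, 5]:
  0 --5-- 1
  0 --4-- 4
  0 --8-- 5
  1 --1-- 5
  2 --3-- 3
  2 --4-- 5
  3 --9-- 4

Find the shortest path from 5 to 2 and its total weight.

Using Dijkstra's algorithm from vertex 5:
Shortest path: 5 -> 2
Total weight: 4 = 4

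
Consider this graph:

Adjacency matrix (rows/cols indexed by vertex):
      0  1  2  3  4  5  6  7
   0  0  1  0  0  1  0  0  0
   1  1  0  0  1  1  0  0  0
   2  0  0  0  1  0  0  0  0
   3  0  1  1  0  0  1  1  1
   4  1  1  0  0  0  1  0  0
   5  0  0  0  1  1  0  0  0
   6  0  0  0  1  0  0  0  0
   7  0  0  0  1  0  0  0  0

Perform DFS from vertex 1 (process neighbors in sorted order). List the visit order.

DFS from vertex 1 (neighbors processed in ascending order):
Visit order: 1, 0, 4, 5, 3, 2, 6, 7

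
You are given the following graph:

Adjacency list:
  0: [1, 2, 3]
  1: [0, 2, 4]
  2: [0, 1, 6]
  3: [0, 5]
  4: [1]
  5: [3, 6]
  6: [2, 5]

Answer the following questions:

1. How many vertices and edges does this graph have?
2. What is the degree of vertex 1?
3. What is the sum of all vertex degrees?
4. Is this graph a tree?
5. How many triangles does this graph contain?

Count: 7 vertices, 8 edges.
Vertex 1 has neighbors [0, 2, 4], degree = 3.
Handshaking lemma: 2 * 8 = 16.
A tree on 7 vertices has 6 edges. This graph has 8 edges (2 extra). Not a tree.
Number of triangles = 1.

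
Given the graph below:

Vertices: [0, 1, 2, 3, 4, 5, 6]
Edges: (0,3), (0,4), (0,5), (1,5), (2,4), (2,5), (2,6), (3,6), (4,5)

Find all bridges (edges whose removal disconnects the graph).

A bridge is an edge whose removal increases the number of connected components.
Bridges found: (1,5)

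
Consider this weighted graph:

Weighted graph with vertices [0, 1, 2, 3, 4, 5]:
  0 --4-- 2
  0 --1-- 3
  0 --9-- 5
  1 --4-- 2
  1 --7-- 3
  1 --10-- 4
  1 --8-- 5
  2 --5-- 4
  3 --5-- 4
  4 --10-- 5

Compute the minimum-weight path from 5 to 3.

Using Dijkstra's algorithm from vertex 5:
Shortest path: 5 -> 0 -> 3
Total weight: 9 + 1 = 10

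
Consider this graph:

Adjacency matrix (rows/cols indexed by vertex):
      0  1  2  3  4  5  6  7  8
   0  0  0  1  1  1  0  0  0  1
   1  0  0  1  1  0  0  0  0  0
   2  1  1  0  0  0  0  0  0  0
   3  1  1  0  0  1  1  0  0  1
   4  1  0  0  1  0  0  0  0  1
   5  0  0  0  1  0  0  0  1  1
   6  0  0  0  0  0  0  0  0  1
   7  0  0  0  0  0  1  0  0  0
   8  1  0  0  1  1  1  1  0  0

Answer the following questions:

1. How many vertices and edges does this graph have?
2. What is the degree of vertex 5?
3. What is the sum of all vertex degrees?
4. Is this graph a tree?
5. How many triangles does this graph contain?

Count: 9 vertices, 13 edges.
Vertex 5 has neighbors [3, 7, 8], degree = 3.
Handshaking lemma: 2 * 13 = 26.
A tree on 9 vertices has 8 edges. This graph has 13 edges (5 extra). Not a tree.
Number of triangles = 5.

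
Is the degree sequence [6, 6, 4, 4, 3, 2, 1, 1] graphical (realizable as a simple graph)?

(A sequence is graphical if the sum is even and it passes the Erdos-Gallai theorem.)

Sum of degrees = 27. Sum is odd, so the sequence is NOT graphical.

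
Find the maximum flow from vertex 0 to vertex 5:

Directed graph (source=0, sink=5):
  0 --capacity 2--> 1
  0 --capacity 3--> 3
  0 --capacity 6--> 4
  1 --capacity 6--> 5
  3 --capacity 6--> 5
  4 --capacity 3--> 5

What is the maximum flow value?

Computing max flow:
  Flow on (0->1): 2/2
  Flow on (0->3): 3/3
  Flow on (0->4): 3/6
  Flow on (1->5): 2/6
  Flow on (3->5): 3/6
  Flow on (4->5): 3/3
Maximum flow = 8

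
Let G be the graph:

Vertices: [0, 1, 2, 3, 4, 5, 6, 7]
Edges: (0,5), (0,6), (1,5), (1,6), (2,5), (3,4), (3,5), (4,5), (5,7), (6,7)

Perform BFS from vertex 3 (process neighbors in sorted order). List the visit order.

BFS from vertex 3 (neighbors processed in ascending order):
Visit order: 3, 4, 5, 0, 1, 2, 7, 6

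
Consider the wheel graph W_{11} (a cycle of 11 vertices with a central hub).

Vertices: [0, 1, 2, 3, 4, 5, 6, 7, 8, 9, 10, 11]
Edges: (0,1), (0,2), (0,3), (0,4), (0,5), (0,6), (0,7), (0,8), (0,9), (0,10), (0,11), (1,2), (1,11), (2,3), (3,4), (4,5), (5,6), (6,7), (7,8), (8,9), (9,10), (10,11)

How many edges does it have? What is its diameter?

Wheel graph W_{11}: 11 cycle edges + 11 spoke edges = 22 edges.
The hub is distance 1 from all cycle vertices. Max distance between cycle vertices through hub is 2.
Diameter = 2.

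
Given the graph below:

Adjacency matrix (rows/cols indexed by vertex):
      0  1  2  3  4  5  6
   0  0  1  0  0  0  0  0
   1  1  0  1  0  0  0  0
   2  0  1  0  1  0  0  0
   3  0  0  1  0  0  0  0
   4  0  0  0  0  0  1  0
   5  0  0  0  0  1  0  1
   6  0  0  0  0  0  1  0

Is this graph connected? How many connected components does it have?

Checking connectivity: the graph has 2 connected component(s).
Components: [[0, 1, 2, 3], [4, 5, 6]]. The graph is NOT connected.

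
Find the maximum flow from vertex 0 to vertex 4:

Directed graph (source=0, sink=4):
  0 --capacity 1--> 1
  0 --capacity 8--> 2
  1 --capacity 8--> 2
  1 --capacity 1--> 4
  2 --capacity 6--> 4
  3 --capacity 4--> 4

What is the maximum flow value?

Computing max flow:
  Flow on (0->1): 1/1
  Flow on (0->2): 6/8
  Flow on (1->4): 1/1
  Flow on (2->4): 6/6
Maximum flow = 7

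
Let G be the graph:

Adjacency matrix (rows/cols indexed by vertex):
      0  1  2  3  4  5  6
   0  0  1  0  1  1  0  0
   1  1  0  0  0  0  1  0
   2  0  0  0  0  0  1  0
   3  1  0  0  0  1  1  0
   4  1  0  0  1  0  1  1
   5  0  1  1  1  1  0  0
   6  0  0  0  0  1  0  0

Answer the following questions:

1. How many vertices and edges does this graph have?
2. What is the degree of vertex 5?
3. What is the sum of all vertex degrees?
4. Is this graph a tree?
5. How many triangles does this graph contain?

Count: 7 vertices, 9 edges.
Vertex 5 has neighbors [1, 2, 3, 4], degree = 4.
Handshaking lemma: 2 * 9 = 18.
A tree on 7 vertices has 6 edges. This graph has 9 edges (3 extra). Not a tree.
Number of triangles = 2.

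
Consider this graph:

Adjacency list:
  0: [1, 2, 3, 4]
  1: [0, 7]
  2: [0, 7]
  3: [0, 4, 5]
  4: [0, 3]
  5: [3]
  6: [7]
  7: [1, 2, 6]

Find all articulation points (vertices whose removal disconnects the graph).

An articulation point is a vertex whose removal disconnects the graph.
Articulation points: [0, 3, 7]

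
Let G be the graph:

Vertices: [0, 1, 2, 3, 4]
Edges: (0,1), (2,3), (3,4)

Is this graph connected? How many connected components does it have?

Checking connectivity: the graph has 2 connected component(s).
Components: [[0, 1], [2, 3, 4]]. The graph is NOT connected.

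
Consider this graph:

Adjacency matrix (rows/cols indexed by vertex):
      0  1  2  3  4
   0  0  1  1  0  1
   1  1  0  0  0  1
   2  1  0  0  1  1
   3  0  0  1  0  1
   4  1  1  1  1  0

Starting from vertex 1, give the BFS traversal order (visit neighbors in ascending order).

BFS from vertex 1 (neighbors processed in ascending order):
Visit order: 1, 0, 4, 2, 3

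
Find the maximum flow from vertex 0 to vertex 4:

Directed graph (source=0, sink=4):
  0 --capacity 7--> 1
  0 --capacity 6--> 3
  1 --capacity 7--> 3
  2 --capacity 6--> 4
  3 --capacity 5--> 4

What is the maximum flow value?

Computing max flow:
  Flow on (0->3): 5/6
  Flow on (3->4): 5/5
Maximum flow = 5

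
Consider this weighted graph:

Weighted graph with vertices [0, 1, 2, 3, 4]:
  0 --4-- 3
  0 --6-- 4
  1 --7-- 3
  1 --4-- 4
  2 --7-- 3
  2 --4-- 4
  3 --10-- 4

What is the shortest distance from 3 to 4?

Using Dijkstra's algorithm from vertex 3:
Shortest path: 3 -> 4
Total weight: 10 = 10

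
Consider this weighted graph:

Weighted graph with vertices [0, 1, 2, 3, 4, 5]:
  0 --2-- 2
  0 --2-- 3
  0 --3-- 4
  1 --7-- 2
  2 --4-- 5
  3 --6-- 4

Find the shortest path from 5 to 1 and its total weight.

Using Dijkstra's algorithm from vertex 5:
Shortest path: 5 -> 2 -> 1
Total weight: 4 + 7 = 11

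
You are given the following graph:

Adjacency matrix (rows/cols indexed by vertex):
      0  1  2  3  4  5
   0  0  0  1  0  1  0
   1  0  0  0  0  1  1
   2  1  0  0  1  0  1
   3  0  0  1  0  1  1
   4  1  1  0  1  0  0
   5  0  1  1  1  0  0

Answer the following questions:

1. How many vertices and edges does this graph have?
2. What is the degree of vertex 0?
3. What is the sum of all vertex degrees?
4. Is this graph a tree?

Count: 6 vertices, 8 edges.
Vertex 0 has neighbors [2, 4], degree = 2.
Handshaking lemma: 2 * 8 = 16.
A tree on 6 vertices has 5 edges. This graph has 8 edges (3 extra). Not a tree.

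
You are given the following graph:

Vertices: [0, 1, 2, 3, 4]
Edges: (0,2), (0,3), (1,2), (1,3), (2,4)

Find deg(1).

Vertex 1 has neighbors [2, 3], so deg(1) = 2.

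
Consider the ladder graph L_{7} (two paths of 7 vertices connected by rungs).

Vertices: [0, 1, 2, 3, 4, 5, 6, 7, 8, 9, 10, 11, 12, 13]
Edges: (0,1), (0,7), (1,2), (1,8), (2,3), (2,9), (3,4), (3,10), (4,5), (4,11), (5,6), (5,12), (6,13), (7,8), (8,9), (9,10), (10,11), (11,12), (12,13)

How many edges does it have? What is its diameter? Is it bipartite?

Ladder graph L_{7}: 7 rungs + 2 * (7-1) path edges = 7 + 12 = 19 edges.
Diameter = 7.
Ladder graphs are bipartite (alternating coloring along each path).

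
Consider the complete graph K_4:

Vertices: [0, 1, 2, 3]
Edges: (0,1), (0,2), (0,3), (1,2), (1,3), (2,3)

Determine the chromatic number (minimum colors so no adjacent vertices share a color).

In K_4, every vertex is adjacent to every other vertex.
Each vertex needs a unique color.
Chromatic number = 4.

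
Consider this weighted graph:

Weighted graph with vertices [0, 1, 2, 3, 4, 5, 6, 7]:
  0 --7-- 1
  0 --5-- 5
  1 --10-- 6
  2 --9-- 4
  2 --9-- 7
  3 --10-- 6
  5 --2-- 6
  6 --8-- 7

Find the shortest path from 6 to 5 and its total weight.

Using Dijkstra's algorithm from vertex 6:
Shortest path: 6 -> 5
Total weight: 2 = 2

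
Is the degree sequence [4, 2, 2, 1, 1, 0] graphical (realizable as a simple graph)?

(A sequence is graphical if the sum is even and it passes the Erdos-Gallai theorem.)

Sum of degrees = 10. Sum is even and passes Erdos-Gallai. The sequence IS graphical.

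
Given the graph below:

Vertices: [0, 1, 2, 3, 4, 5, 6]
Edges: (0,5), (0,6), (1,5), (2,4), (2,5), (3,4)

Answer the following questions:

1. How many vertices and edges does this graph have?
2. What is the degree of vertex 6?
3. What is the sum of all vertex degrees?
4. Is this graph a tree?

Count: 7 vertices, 6 edges.
Vertex 6 has neighbors [0], degree = 1.
Handshaking lemma: 2 * 6 = 12.
A graph is a tree iff it is connected and has exactly n-1 edges. This graph is connected (all 7 vertices in one component) and has 7-1 = 6 edges. It is a tree.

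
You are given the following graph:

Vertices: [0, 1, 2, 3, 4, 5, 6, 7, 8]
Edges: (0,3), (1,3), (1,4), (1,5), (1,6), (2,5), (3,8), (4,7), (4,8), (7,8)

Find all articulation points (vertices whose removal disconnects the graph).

An articulation point is a vertex whose removal disconnects the graph.
Articulation points: [1, 3, 5]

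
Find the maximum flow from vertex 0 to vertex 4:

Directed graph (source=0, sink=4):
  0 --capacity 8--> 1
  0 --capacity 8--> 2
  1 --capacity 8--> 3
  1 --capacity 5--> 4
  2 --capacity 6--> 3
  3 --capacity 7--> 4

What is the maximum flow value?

Computing max flow:
  Flow on (0->1): 6/8
  Flow on (0->2): 6/8
  Flow on (1->3): 1/8
  Flow on (1->4): 5/5
  Flow on (2->3): 6/6
  Flow on (3->4): 7/7
Maximum flow = 12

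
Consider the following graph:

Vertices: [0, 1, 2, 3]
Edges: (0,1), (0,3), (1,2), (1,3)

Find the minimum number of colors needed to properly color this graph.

The graph has a maximum clique of size 3 (lower bound on chromatic number).
A valid 3-coloring: {0: 1, 1: 0, 2: 1, 3: 2}.
Chromatic number = 3.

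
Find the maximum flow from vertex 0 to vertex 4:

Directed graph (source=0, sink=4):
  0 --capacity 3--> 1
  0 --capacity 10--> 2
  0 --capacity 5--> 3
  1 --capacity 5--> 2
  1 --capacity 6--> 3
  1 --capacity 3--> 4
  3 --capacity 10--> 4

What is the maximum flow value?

Computing max flow:
  Flow on (0->1): 3/3
  Flow on (0->3): 5/5
  Flow on (1->4): 3/3
  Flow on (3->4): 5/10
Maximum flow = 8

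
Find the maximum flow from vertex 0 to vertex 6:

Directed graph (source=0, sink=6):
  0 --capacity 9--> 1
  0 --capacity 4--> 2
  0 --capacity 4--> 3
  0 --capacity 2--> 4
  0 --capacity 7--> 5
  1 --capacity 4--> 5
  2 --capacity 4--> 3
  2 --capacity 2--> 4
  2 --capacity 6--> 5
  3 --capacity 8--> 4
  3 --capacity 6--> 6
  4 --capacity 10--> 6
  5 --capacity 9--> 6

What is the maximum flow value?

Computing max flow:
  Flow on (0->1): 4/9
  Flow on (0->2): 4/4
  Flow on (0->3): 4/4
  Flow on (0->4): 2/2
  Flow on (0->5): 5/7
  Flow on (1->5): 4/4
  Flow on (2->3): 4/4
  Flow on (3->4): 2/8
  Flow on (3->6): 6/6
  Flow on (4->6): 4/10
  Flow on (5->6): 9/9
Maximum flow = 19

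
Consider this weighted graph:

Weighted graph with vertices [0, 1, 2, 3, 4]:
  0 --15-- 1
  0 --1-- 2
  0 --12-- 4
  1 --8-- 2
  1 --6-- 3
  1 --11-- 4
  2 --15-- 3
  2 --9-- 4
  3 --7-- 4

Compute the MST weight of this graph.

Applying Kruskal's algorithm (sort edges by weight, add if no cycle):
  Add (0,2) w=1
  Add (1,3) w=6
  Add (3,4) w=7
  Add (1,2) w=8
  Skip (2,4) w=9 (creates cycle)
  Skip (1,4) w=11 (creates cycle)
  Skip (0,4) w=12 (creates cycle)
  Skip (0,1) w=15 (creates cycle)
  Skip (2,3) w=15 (creates cycle)
MST weight = 22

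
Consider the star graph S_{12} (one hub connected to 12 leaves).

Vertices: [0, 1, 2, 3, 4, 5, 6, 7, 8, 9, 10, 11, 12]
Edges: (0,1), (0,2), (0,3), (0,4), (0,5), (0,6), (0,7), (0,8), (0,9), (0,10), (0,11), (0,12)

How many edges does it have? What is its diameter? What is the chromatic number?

Star graph S_{12}: the hub connects to all 12 leaves.
Edges = 12.
Diameter = 2 (any leaf to hub is 1, leaf to leaf through hub is 2).
Star graphs are bipartite (hub vs leaves), so chromatic number = 2.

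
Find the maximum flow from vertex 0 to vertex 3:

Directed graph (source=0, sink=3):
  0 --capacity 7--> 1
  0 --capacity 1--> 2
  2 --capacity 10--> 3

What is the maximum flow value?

Computing max flow:
  Flow on (0->2): 1/1
  Flow on (2->3): 1/10
Maximum flow = 1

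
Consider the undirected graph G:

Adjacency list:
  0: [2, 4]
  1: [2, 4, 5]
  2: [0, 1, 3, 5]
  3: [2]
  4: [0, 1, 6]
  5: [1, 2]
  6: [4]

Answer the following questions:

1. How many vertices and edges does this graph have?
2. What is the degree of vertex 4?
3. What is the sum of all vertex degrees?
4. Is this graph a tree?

Count: 7 vertices, 8 edges.
Vertex 4 has neighbors [0, 1, 6], degree = 3.
Handshaking lemma: 2 * 8 = 16.
A tree on 7 vertices has 6 edges. This graph has 8 edges (2 extra). Not a tree.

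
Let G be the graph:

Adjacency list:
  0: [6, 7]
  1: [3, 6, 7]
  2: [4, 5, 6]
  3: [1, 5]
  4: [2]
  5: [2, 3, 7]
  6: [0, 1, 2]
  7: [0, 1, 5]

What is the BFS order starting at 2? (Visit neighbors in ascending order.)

BFS from vertex 2 (neighbors processed in ascending order):
Visit order: 2, 4, 5, 6, 3, 7, 0, 1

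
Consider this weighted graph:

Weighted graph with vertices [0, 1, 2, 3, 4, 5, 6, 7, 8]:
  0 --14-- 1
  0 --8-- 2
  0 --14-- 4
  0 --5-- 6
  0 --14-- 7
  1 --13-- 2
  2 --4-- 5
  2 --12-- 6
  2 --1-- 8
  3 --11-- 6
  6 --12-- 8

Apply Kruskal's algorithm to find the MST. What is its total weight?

Applying Kruskal's algorithm (sort edges by weight, add if no cycle):
  Add (2,8) w=1
  Add (2,5) w=4
  Add (0,6) w=5
  Add (0,2) w=8
  Add (3,6) w=11
  Skip (2,6) w=12 (creates cycle)
  Skip (6,8) w=12 (creates cycle)
  Add (1,2) w=13
  Add (0,4) w=14
  Add (0,7) w=14
  Skip (0,1) w=14 (creates cycle)
MST weight = 70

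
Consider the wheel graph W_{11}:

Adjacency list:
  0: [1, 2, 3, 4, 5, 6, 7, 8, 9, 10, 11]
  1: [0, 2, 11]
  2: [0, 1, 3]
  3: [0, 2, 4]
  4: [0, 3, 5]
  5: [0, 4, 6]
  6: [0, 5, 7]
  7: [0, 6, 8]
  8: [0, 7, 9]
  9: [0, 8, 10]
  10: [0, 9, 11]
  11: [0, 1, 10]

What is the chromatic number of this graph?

W_{11} = C_{11} plus a hub adjacent to every cycle vertex.
The outer cycle needs 3 colors (odd cycle); the hub is adjacent to all of them so needs a fresh color.
Chromatic number = 3 + 1 = 4.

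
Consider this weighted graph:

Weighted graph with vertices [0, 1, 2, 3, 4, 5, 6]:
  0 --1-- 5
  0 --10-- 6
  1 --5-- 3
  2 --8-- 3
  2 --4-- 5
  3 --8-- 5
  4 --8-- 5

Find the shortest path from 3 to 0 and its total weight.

Using Dijkstra's algorithm from vertex 3:
Shortest path: 3 -> 5 -> 0
Total weight: 8 + 1 = 9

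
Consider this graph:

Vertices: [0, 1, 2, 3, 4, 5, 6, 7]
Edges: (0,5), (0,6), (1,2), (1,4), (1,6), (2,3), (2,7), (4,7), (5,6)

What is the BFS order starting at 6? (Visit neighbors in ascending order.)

BFS from vertex 6 (neighbors processed in ascending order):
Visit order: 6, 0, 1, 5, 2, 4, 3, 7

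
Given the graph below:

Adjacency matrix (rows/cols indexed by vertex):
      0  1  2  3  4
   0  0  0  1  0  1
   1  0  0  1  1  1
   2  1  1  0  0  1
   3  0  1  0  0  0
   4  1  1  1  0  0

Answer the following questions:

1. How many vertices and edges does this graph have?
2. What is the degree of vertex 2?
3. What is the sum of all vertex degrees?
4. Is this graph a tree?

Count: 5 vertices, 6 edges.
Vertex 2 has neighbors [0, 1, 4], degree = 3.
Handshaking lemma: 2 * 6 = 12.
A tree on 5 vertices has 4 edges. This graph has 6 edges (2 extra). Not a tree.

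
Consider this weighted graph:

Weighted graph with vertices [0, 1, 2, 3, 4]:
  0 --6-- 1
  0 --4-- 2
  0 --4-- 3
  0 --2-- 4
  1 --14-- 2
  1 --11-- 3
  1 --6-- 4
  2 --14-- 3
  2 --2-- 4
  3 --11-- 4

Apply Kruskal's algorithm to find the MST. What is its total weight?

Applying Kruskal's algorithm (sort edges by weight, add if no cycle):
  Add (0,4) w=2
  Add (2,4) w=2
  Skip (0,2) w=4 (creates cycle)
  Add (0,3) w=4
  Add (0,1) w=6
  Skip (1,4) w=6 (creates cycle)
  Skip (1,3) w=11 (creates cycle)
  Skip (3,4) w=11 (creates cycle)
  Skip (1,2) w=14 (creates cycle)
  Skip (2,3) w=14 (creates cycle)
MST weight = 14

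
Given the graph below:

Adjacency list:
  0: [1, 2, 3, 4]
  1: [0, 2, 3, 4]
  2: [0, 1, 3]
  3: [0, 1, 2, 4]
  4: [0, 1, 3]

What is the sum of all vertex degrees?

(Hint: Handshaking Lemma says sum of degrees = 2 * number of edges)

Count edges: 9 edges.
By Handshaking Lemma: sum of degrees = 2 * 9 = 18.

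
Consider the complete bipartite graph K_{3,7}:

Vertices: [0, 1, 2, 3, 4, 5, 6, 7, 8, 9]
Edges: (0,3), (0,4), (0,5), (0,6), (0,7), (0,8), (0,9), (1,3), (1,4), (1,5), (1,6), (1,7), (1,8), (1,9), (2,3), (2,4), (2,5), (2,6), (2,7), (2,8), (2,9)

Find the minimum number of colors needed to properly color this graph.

K_{3,7} is bipartite: vertices split into two independent sets of size 3 and 7.
Color one set 0, the other 1. No adjacent vertices share a color.
Chromatic number = 2.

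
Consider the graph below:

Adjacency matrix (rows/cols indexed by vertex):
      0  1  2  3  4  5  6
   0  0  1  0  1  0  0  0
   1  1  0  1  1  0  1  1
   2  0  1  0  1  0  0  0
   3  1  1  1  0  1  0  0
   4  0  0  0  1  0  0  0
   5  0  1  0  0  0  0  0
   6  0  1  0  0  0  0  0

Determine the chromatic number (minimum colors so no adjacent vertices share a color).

The graph has a maximum clique of size 3 (lower bound on chromatic number).
A valid 3-coloring: {0: 2, 1: 0, 2: 2, 3: 1, 4: 0, 5: 1, 6: 1}.
Chromatic number = 3.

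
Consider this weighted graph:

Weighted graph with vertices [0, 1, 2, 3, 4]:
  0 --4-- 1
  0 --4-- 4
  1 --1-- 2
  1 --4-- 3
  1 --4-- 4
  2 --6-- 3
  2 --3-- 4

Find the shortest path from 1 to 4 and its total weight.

Using Dijkstra's algorithm from vertex 1:
Shortest path: 1 -> 4
Total weight: 4 = 4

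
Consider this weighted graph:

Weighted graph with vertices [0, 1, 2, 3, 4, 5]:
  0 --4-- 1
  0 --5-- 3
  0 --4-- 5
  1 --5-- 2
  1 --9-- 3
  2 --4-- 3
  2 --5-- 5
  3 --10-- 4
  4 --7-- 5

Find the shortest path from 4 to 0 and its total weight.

Using Dijkstra's algorithm from vertex 4:
Shortest path: 4 -> 5 -> 0
Total weight: 7 + 4 = 11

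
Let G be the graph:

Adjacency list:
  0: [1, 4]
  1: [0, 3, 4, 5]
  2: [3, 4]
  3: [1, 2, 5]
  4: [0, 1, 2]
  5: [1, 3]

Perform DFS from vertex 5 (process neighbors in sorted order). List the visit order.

DFS from vertex 5 (neighbors processed in ascending order):
Visit order: 5, 1, 0, 4, 2, 3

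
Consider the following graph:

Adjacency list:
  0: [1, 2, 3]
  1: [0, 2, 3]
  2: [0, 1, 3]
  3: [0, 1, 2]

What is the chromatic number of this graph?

The graph has a maximum clique of size 4 (lower bound on chromatic number).
A valid 4-coloring: {0: 0, 1: 1, 2: 2, 3: 3}.
Chromatic number = 4.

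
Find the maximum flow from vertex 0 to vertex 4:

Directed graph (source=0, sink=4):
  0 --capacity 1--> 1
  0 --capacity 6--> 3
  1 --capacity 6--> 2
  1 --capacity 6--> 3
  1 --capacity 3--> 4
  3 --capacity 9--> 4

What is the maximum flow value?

Computing max flow:
  Flow on (0->1): 1/1
  Flow on (0->3): 6/6
  Flow on (1->4): 1/3
  Flow on (3->4): 6/9
Maximum flow = 7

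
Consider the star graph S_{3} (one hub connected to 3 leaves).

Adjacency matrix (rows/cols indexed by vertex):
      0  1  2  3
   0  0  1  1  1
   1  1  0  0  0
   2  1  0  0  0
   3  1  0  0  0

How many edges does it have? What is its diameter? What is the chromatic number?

Star graph S_{3}: the hub connects to all 3 leaves.
Edges = 3.
Diameter = 2 (any leaf to hub is 1, leaf to leaf through hub is 2).
Star graphs are bipartite (hub vs leaves), so chromatic number = 2.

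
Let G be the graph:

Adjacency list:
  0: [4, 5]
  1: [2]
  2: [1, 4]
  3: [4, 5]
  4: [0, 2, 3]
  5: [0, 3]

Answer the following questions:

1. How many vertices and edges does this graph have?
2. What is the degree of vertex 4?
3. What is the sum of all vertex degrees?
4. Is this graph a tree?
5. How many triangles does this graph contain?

Count: 6 vertices, 6 edges.
Vertex 4 has neighbors [0, 2, 3], degree = 3.
Handshaking lemma: 2 * 6 = 12.
A tree on 6 vertices has 5 edges. This graph has 6 edges (1 extra). Not a tree.
Number of triangles = 0.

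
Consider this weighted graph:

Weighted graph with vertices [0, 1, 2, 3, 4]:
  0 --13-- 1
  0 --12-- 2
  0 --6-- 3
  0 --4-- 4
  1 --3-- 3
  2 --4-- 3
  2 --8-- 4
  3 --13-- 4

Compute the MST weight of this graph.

Applying Kruskal's algorithm (sort edges by weight, add if no cycle):
  Add (1,3) w=3
  Add (0,4) w=4
  Add (2,3) w=4
  Add (0,3) w=6
  Skip (2,4) w=8 (creates cycle)
  Skip (0,2) w=12 (creates cycle)
  Skip (0,1) w=13 (creates cycle)
  Skip (3,4) w=13 (creates cycle)
MST weight = 17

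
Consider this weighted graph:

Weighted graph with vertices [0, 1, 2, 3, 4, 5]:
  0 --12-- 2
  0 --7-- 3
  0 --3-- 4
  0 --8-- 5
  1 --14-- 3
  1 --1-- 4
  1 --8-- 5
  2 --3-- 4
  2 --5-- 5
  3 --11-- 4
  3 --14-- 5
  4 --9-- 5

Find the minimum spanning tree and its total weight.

Applying Kruskal's algorithm (sort edges by weight, add if no cycle):
  Add (1,4) w=1
  Add (0,4) w=3
  Add (2,4) w=3
  Add (2,5) w=5
  Add (0,3) w=7
  Skip (0,5) w=8 (creates cycle)
  Skip (1,5) w=8 (creates cycle)
  Skip (4,5) w=9 (creates cycle)
  Skip (3,4) w=11 (creates cycle)
  Skip (0,2) w=12 (creates cycle)
  Skip (1,3) w=14 (creates cycle)
  Skip (3,5) w=14 (creates cycle)
MST weight = 19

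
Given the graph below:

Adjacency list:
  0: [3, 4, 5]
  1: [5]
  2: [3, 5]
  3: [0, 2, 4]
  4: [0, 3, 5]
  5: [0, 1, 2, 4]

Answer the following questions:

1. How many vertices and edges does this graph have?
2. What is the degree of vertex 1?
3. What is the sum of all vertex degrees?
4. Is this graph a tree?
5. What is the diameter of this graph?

Count: 6 vertices, 8 edges.
Vertex 1 has neighbors [5], degree = 1.
Handshaking lemma: 2 * 8 = 16.
A tree on 6 vertices has 5 edges. This graph has 8 edges (3 extra). Not a tree.
Diameter (longest shortest path) = 3.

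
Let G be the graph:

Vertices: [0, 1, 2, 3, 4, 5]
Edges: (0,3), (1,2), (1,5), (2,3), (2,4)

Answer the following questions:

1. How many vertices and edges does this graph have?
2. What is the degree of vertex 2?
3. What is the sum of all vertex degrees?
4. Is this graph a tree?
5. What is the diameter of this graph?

Count: 6 vertices, 5 edges.
Vertex 2 has neighbors [1, 3, 4], degree = 3.
Handshaking lemma: 2 * 5 = 10.
A graph is a tree iff it is connected and has exactly n-1 edges. This graph is connected (all 6 vertices in one component) and has 6-1 = 5 edges. It is a tree.
Diameter (longest shortest path) = 4.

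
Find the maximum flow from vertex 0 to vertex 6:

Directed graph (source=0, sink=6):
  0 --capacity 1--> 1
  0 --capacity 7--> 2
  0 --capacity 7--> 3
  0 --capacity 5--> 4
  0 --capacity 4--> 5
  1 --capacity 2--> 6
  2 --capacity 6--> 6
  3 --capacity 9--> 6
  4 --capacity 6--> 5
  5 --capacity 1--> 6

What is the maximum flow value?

Computing max flow:
  Flow on (0->1): 1/1
  Flow on (0->2): 6/7
  Flow on (0->3): 7/7
  Flow on (0->5): 1/4
  Flow on (1->6): 1/2
  Flow on (2->6): 6/6
  Flow on (3->6): 7/9
  Flow on (5->6): 1/1
Maximum flow = 15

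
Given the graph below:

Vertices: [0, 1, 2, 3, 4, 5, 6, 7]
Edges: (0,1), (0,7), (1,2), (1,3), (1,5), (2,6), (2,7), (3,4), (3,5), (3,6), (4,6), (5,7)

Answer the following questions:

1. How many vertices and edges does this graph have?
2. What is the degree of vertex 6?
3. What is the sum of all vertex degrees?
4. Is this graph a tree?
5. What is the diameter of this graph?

Count: 8 vertices, 12 edges.
Vertex 6 has neighbors [2, 3, 4], degree = 3.
Handshaking lemma: 2 * 12 = 24.
A tree on 8 vertices has 7 edges. This graph has 12 edges (5 extra). Not a tree.
Diameter (longest shortest path) = 3.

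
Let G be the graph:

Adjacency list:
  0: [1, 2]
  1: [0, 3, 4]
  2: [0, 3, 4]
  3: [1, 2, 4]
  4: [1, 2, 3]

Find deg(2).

Vertex 2 has neighbors [0, 3, 4], so deg(2) = 3.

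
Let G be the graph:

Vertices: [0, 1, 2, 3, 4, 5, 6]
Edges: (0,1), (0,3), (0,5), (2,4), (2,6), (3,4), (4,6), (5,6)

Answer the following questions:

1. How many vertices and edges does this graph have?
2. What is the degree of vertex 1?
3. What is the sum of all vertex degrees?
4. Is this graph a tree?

Count: 7 vertices, 8 edges.
Vertex 1 has neighbors [0], degree = 1.
Handshaking lemma: 2 * 8 = 16.
A tree on 7 vertices has 6 edges. This graph has 8 edges (2 extra). Not a tree.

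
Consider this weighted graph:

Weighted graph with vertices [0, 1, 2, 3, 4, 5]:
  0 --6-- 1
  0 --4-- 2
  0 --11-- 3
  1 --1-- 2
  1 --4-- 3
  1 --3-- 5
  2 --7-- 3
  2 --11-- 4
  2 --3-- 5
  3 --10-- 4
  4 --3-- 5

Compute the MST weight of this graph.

Applying Kruskal's algorithm (sort edges by weight, add if no cycle):
  Add (1,2) w=1
  Add (1,5) w=3
  Skip (2,5) w=3 (creates cycle)
  Add (4,5) w=3
  Add (0,2) w=4
  Add (1,3) w=4
  Skip (0,1) w=6 (creates cycle)
  Skip (2,3) w=7 (creates cycle)
  Skip (3,4) w=10 (creates cycle)
  Skip (0,3) w=11 (creates cycle)
  Skip (2,4) w=11 (creates cycle)
MST weight = 15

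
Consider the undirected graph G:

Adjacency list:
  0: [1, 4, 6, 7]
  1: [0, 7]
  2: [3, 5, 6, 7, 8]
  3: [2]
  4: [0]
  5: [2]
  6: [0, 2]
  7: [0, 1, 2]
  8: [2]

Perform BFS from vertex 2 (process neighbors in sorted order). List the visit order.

BFS from vertex 2 (neighbors processed in ascending order):
Visit order: 2, 3, 5, 6, 7, 8, 0, 1, 4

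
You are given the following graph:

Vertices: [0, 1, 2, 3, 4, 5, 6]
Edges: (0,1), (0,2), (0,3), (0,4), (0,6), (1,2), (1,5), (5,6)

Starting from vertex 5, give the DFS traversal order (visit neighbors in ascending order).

DFS from vertex 5 (neighbors processed in ascending order):
Visit order: 5, 1, 0, 2, 3, 4, 6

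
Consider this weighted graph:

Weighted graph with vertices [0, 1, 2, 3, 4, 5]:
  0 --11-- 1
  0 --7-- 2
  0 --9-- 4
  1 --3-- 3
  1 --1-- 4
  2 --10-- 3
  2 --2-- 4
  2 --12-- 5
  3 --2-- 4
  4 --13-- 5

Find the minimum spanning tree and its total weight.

Applying Kruskal's algorithm (sort edges by weight, add if no cycle):
  Add (1,4) w=1
  Add (2,4) w=2
  Add (3,4) w=2
  Skip (1,3) w=3 (creates cycle)
  Add (0,2) w=7
  Skip (0,4) w=9 (creates cycle)
  Skip (2,3) w=10 (creates cycle)
  Skip (0,1) w=11 (creates cycle)
  Add (2,5) w=12
  Skip (4,5) w=13 (creates cycle)
MST weight = 24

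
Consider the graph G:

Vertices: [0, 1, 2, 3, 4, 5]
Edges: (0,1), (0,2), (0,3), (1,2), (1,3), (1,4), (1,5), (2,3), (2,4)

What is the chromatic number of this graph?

The graph has a maximum clique of size 4 (lower bound on chromatic number).
A valid 4-coloring: {0: 2, 1: 0, 2: 1, 3: 3, 4: 2, 5: 1}.
Chromatic number = 4.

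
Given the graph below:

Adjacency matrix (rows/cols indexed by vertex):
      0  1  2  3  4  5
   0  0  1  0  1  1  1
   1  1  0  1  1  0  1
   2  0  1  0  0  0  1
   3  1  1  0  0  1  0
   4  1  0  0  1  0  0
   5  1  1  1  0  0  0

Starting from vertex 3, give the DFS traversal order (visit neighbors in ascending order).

DFS from vertex 3 (neighbors processed in ascending order):
Visit order: 3, 0, 1, 2, 5, 4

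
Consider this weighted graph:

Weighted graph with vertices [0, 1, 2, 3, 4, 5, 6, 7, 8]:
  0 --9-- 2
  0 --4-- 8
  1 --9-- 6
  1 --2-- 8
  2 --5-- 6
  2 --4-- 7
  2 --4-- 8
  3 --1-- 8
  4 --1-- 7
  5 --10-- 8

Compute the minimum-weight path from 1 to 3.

Using Dijkstra's algorithm from vertex 1:
Shortest path: 1 -> 8 -> 3
Total weight: 2 + 1 = 3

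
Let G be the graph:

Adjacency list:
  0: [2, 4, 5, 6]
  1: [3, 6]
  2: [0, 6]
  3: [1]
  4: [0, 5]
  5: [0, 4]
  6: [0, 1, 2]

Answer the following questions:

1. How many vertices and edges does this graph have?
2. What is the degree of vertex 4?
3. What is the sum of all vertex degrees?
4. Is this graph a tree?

Count: 7 vertices, 8 edges.
Vertex 4 has neighbors [0, 5], degree = 2.
Handshaking lemma: 2 * 8 = 16.
A tree on 7 vertices has 6 edges. This graph has 8 edges (2 extra). Not a tree.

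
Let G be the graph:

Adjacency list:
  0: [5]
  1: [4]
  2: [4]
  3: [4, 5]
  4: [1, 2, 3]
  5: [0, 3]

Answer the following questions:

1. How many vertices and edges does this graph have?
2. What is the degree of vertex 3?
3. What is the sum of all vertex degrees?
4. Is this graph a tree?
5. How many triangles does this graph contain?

Count: 6 vertices, 5 edges.
Vertex 3 has neighbors [4, 5], degree = 2.
Handshaking lemma: 2 * 5 = 10.
A graph is a tree iff it is connected and has exactly n-1 edges. This graph is connected (all 6 vertices in one component) and has 6-1 = 5 edges. It is a tree.
Number of triangles = 0.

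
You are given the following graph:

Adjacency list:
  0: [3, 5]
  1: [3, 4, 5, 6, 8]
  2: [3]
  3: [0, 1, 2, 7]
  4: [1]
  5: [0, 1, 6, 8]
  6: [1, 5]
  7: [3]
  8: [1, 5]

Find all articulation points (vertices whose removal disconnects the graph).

An articulation point is a vertex whose removal disconnects the graph.
Articulation points: [1, 3]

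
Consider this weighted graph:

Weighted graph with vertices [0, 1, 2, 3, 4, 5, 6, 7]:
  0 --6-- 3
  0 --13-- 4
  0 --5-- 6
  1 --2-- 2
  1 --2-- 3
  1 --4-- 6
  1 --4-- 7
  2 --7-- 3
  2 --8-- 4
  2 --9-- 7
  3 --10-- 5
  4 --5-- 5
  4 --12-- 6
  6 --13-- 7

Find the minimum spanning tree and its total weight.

Applying Kruskal's algorithm (sort edges by weight, add if no cycle):
  Add (1,3) w=2
  Add (1,2) w=2
  Add (1,7) w=4
  Add (1,6) w=4
  Add (0,6) w=5
  Add (4,5) w=5
  Skip (0,3) w=6 (creates cycle)
  Skip (2,3) w=7 (creates cycle)
  Add (2,4) w=8
  Skip (2,7) w=9 (creates cycle)
  Skip (3,5) w=10 (creates cycle)
  Skip (4,6) w=12 (creates cycle)
  Skip (0,4) w=13 (creates cycle)
  Skip (6,7) w=13 (creates cycle)
MST weight = 30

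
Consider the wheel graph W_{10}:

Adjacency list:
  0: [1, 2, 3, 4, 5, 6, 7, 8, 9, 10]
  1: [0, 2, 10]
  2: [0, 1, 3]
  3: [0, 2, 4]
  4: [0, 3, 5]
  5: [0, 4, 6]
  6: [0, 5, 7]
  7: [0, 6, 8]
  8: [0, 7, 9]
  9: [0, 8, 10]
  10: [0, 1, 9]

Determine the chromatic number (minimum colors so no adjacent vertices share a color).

W_{10} = C_{10} plus a hub adjacent to every cycle vertex.
The outer cycle needs 2 colors (even cycle); the hub is adjacent to all of them so needs a fresh color.
Chromatic number = 2 + 1 = 3.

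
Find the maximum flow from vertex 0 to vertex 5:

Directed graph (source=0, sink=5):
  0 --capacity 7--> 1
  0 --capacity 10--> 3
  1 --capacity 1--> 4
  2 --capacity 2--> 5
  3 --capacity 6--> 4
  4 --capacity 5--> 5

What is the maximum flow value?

Computing max flow:
  Flow on (0->3): 5/10
  Flow on (3->4): 5/6
  Flow on (4->5): 5/5
Maximum flow = 5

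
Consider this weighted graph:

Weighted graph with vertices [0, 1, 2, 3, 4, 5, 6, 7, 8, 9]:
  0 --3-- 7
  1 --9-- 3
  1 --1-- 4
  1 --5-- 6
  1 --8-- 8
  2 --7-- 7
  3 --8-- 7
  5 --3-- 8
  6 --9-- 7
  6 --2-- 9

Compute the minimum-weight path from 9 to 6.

Using Dijkstra's algorithm from vertex 9:
Shortest path: 9 -> 6
Total weight: 2 = 2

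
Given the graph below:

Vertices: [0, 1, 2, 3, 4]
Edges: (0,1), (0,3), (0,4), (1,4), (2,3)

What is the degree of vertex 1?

Vertex 1 has neighbors [0, 4], so deg(1) = 2.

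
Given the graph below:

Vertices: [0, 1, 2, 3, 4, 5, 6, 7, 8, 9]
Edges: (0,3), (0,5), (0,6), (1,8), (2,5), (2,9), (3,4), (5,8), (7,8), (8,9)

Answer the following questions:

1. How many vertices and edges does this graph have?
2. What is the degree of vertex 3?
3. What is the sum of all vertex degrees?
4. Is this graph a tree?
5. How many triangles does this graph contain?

Count: 10 vertices, 10 edges.
Vertex 3 has neighbors [0, 4], degree = 2.
Handshaking lemma: 2 * 10 = 20.
A tree on 10 vertices has 9 edges. This graph has 10 edges (1 extra). Not a tree.
Number of triangles = 0.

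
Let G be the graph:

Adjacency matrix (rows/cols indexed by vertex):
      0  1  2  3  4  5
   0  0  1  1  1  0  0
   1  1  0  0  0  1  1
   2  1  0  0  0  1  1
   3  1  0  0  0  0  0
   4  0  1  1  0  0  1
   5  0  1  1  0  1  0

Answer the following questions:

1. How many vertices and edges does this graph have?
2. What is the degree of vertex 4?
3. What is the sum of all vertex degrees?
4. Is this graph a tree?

Count: 6 vertices, 8 edges.
Vertex 4 has neighbors [1, 2, 5], degree = 3.
Handshaking lemma: 2 * 8 = 16.
A tree on 6 vertices has 5 edges. This graph has 8 edges (3 extra). Not a tree.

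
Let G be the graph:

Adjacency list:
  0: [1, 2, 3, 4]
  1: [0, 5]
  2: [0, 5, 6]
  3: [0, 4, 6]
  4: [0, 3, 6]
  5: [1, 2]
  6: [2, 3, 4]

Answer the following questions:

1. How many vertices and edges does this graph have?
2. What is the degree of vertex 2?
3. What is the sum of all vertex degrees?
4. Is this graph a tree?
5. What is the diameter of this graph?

Count: 7 vertices, 10 edges.
Vertex 2 has neighbors [0, 5, 6], degree = 3.
Handshaking lemma: 2 * 10 = 20.
A tree on 7 vertices has 6 edges. This graph has 10 edges (4 extra). Not a tree.
Diameter (longest shortest path) = 3.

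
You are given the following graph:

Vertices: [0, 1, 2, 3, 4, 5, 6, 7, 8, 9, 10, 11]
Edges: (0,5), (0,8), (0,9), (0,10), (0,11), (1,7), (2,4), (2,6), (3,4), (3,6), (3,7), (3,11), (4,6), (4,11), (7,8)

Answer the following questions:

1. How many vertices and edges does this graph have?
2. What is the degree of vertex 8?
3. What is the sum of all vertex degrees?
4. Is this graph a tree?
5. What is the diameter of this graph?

Count: 12 vertices, 15 edges.
Vertex 8 has neighbors [0, 7], degree = 2.
Handshaking lemma: 2 * 15 = 30.
A tree on 12 vertices has 11 edges. This graph has 15 edges (4 extra). Not a tree.
Diameter (longest shortest path) = 4.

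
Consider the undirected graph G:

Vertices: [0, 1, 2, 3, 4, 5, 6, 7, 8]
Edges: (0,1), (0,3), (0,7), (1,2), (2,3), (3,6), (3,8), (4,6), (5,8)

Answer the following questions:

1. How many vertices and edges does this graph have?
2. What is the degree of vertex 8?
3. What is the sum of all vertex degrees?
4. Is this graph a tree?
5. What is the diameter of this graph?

Count: 9 vertices, 9 edges.
Vertex 8 has neighbors [3, 5], degree = 2.
Handshaking lemma: 2 * 9 = 18.
A tree on 9 vertices has 8 edges. This graph has 9 edges (1 extra). Not a tree.
Diameter (longest shortest path) = 4.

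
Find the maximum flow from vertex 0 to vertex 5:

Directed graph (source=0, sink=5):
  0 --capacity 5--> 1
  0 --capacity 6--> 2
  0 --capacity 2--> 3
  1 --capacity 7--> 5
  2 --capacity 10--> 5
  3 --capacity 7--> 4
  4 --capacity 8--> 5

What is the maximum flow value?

Computing max flow:
  Flow on (0->1): 5/5
  Flow on (0->2): 6/6
  Flow on (0->3): 2/2
  Flow on (1->5): 5/7
  Flow on (2->5): 6/10
  Flow on (3->4): 2/7
  Flow on (4->5): 2/8
Maximum flow = 13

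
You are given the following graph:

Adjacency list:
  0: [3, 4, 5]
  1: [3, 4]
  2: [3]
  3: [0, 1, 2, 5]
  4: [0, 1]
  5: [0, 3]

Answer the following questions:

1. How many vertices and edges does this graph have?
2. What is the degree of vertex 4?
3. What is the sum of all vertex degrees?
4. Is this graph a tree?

Count: 6 vertices, 7 edges.
Vertex 4 has neighbors [0, 1], degree = 2.
Handshaking lemma: 2 * 7 = 14.
A tree on 6 vertices has 5 edges. This graph has 7 edges (2 extra). Not a tree.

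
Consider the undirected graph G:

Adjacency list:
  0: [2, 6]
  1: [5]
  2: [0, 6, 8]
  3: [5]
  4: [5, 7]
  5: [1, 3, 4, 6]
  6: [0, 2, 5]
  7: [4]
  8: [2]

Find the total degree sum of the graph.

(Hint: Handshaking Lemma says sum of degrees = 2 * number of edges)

Count edges: 9 edges.
By Handshaking Lemma: sum of degrees = 2 * 9 = 18.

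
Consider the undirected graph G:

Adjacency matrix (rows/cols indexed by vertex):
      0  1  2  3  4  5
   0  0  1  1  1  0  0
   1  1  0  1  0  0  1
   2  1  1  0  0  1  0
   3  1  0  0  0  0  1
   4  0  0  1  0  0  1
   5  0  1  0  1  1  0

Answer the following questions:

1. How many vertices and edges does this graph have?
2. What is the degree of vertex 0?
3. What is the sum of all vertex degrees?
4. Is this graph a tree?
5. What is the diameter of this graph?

Count: 6 vertices, 8 edges.
Vertex 0 has neighbors [1, 2, 3], degree = 3.
Handshaking lemma: 2 * 8 = 16.
A tree on 6 vertices has 5 edges. This graph has 8 edges (3 extra). Not a tree.
Diameter (longest shortest path) = 2.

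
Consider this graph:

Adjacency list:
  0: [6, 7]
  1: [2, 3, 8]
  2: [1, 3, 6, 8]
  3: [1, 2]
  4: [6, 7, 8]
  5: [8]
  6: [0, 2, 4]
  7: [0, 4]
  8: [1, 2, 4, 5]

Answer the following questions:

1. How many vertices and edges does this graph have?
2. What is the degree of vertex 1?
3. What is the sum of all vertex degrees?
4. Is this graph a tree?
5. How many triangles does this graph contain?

Count: 9 vertices, 12 edges.
Vertex 1 has neighbors [2, 3, 8], degree = 3.
Handshaking lemma: 2 * 12 = 24.
A tree on 9 vertices has 8 edges. This graph has 12 edges (4 extra). Not a tree.
Number of triangles = 2.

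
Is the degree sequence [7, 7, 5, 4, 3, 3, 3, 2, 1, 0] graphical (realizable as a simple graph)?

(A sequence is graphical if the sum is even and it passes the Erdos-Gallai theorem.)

Sum of degrees = 35. Sum is odd, so the sequence is NOT graphical.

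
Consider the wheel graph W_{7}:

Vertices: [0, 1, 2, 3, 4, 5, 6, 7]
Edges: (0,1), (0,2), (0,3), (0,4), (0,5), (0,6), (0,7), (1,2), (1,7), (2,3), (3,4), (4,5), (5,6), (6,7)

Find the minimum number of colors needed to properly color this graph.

W_{7} = C_{7} plus a hub adjacent to every cycle vertex.
The outer cycle needs 3 colors (odd cycle); the hub is adjacent to all of them so needs a fresh color.
Chromatic number = 3 + 1 = 4.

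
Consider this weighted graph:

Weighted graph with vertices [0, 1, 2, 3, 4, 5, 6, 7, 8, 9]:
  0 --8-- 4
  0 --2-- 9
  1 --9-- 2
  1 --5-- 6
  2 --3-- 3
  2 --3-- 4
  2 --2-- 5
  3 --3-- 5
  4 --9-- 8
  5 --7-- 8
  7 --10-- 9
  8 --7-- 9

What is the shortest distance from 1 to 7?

Using Dijkstra's algorithm from vertex 1:
Shortest path: 1 -> 2 -> 4 -> 0 -> 9 -> 7
Total weight: 9 + 3 + 8 + 2 + 10 = 32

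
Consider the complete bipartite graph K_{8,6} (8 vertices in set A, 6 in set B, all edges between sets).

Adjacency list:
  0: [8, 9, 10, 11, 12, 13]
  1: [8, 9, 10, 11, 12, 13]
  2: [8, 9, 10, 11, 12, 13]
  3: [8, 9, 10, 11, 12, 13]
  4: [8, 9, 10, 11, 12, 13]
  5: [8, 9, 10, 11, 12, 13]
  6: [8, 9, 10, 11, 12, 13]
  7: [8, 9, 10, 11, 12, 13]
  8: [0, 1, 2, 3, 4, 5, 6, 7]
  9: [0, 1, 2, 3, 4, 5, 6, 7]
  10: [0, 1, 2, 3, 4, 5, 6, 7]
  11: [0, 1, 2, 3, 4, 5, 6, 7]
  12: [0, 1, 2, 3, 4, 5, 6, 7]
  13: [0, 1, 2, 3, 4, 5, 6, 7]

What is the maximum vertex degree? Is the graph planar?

Set-A vertices have degree 6; set-B vertices have degree 8. Maximum degree = max(8,6) = 8.
K_{8,6} contains K_{3,3} as a subgraph (since both sides have >= 3 vertices); by Kuratowski's theorem it is not planar.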